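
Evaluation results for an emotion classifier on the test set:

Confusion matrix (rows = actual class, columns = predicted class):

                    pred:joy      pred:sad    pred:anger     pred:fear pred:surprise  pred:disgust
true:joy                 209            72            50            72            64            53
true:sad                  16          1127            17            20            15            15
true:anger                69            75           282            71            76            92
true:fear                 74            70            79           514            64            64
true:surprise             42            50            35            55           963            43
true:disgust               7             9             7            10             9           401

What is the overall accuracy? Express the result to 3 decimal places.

Accuracy = trace / total = (209+1127+282+514+963+401=3496) / 4891 = 3496/4891 = 0.715

0.715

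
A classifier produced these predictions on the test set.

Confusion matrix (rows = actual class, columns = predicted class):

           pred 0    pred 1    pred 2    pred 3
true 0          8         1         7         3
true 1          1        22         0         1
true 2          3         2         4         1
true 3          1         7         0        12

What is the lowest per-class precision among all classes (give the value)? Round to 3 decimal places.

Per-class precision (TP/(TP+FP)):
  0: TP=8, FP=1+3+1=5 → 8/13 = 0.6154
  1: TP=22, FP=1+2+7=10 → 22/32 = 0.6875
  2: TP=4, FP=7+0+0=7 → 4/11 = 0.3636
  3: TP=12, FP=3+1+1=5 → 12/17 = 0.7059
Lowest is class '2' with precision = 0.364.

0.364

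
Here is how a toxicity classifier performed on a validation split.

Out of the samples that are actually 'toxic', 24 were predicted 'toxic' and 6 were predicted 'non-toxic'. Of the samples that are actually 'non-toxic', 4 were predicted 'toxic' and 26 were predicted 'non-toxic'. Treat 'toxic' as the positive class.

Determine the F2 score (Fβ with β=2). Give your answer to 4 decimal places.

0.8108

Fβ = (1+β²)·TP / ((1+β²)·TP + β²·FN + FP), with β²=4
= 5·24 / (5·24 + 4·6 + 4) = 0.8108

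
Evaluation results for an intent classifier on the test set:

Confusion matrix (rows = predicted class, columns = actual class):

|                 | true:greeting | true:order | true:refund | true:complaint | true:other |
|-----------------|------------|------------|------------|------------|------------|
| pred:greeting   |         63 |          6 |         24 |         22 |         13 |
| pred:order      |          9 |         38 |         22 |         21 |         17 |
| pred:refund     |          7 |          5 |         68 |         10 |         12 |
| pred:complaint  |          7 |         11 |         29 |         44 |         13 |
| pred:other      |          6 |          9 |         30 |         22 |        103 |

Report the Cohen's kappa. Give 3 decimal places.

0.394

Observed agreement pₒ = trace/N = 316/611 = 0.5172
Expected agreement pₑ = Σ (rowᵢ·colᵢ)/N² = (92·128 + 69·107 + 173·102 + 119·104 + 158·170)/611² = 0.2037
κ = (pₒ − pₑ)/(1 − pₑ) = (0.5172 − 0.2037)/(1 − 0.2037) = 0.394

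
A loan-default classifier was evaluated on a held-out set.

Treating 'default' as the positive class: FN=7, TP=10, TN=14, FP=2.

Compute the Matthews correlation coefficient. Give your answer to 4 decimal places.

0.4813

MCC = (TP·TN − FP·FN) / √((TP+FP)(TP+FN)(TN+FP)(TN+FN))
Numerator = 10·14 − 2·7 = 126
Denominator = √(12·17·16·21) = √68544 = 261.8091
MCC = 126 / 261.8091 = 0.4813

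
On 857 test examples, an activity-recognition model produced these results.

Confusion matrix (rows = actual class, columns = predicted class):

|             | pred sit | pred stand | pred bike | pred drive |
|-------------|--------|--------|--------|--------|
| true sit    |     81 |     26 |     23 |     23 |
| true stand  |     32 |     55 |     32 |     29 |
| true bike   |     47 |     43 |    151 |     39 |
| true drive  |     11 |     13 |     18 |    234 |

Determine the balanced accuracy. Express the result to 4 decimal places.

Balanced accuracy = mean of per-class recall.
  sit: recall = 81/153 = 0.52941
  stand: recall = 55/148 = 0.37162
  bike: recall = 151/280 = 0.53929
  drive: recall = 234/276 = 0.84783
Mean = (0.52941 + 0.37162 + 0.53929 + 0.84783) / 4 = 0.5720

0.5720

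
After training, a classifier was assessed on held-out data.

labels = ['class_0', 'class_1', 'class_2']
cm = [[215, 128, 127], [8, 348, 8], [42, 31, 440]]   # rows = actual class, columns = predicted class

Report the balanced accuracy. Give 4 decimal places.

Balanced accuracy = mean of per-class recall.
  class_0: recall = 215/470 = 0.45745
  class_1: recall = 348/364 = 0.95604
  class_2: recall = 440/513 = 0.85770
Mean = (0.45745 + 0.95604 + 0.85770) / 3 = 0.7571

0.7571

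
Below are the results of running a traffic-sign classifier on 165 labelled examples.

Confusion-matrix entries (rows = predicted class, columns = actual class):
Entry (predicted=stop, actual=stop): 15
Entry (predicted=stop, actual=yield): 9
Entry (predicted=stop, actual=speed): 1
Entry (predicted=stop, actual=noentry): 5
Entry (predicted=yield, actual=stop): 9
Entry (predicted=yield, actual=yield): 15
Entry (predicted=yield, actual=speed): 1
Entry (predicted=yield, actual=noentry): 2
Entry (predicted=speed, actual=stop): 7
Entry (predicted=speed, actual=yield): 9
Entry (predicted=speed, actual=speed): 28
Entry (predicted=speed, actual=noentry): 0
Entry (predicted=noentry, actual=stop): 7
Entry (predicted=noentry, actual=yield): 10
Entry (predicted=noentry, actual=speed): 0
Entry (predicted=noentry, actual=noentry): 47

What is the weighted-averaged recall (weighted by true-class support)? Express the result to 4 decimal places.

Per-class recall (TP/(TP+FN)):
  stop: TP=15, FN=9+7+7=23 → 15/38 = 0.39474
  yield: TP=15, FN=9+9+10=28 → 15/43 = 0.34884
  speed: TP=28, FN=1+1+0=2 → 28/30 = 0.93333
  noentry: TP=47, FN=5+2+0=7 → 47/54 = 0.87037
Weighted-recall = Σ (supportᵢ/N)·recallᵢ with N=165: (38/165)·0.39474 + (43/165)·0.34884 + (30/165)·0.93333 + (54/165)·0.87037 = 0.6364

0.6364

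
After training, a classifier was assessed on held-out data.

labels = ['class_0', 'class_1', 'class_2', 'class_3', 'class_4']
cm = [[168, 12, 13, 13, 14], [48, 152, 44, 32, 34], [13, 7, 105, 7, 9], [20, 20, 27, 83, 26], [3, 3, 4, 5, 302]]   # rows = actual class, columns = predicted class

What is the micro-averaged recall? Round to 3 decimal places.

0.696

Micro-averaging pools counts across classes: ΣTP=810, ΣFP=354, ΣFN=354.
Micro-recall = TP/(TP+FN) on pooled counts = 0.696 (equals overall accuracy in single-label multiclass).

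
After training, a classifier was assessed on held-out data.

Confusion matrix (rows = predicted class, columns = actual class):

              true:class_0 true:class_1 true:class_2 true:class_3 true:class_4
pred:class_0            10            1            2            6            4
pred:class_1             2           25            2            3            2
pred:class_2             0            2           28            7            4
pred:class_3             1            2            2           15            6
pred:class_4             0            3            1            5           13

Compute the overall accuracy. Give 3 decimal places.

Accuracy = trace / total = (10+25+28+15+13=91) / 146 = 91/146 = 0.623

0.623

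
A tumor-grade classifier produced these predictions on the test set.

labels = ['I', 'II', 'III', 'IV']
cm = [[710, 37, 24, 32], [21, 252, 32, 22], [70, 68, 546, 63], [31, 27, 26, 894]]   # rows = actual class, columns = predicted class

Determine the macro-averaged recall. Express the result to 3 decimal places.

0.825

Per-class recall (TP/(TP+FN)):
  I: TP=710, FN=37+24+32=93 → 710/803 = 0.8842
  II: TP=252, FN=21+32+22=75 → 252/327 = 0.7706
  III: TP=546, FN=70+68+63=201 → 546/747 = 0.7309
  IV: TP=894, FN=31+27+26=84 → 894/978 = 0.9141
Macro-recall = mean = (0.8842 + 0.7706 + 0.7309 + 0.9141) / 4 = 0.825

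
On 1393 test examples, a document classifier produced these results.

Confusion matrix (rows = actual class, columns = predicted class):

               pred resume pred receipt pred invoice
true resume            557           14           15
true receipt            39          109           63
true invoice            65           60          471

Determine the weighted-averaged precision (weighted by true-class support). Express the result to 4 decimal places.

0.8118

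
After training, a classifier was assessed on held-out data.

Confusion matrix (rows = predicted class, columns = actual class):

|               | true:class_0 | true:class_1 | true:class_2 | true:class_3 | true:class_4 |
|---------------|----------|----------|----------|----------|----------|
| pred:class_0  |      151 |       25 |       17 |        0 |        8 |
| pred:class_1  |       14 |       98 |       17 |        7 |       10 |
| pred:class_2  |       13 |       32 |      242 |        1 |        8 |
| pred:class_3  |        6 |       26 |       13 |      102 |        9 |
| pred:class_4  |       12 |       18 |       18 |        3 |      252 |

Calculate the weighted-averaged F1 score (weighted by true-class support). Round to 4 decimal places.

0.7617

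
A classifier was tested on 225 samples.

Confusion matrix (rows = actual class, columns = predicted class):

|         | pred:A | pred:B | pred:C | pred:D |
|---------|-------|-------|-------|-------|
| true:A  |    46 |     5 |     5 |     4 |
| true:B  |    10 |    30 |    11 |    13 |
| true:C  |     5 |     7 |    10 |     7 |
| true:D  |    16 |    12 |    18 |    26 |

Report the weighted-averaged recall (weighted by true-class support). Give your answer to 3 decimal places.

0.498

Per-class recall (TP/(TP+FN)):
  A: TP=46, FN=5+5+4=14 → 46/60 = 0.7667
  B: TP=30, FN=10+11+13=34 → 30/64 = 0.4688
  C: TP=10, FN=5+7+7=19 → 10/29 = 0.3448
  D: TP=26, FN=16+12+18=46 → 26/72 = 0.3611
Weighted-recall = Σ (supportᵢ/N)·recallᵢ with N=225: (60/225)·0.7667 + (64/225)·0.4688 + (29/225)·0.3448 + (72/225)·0.3611 = 0.498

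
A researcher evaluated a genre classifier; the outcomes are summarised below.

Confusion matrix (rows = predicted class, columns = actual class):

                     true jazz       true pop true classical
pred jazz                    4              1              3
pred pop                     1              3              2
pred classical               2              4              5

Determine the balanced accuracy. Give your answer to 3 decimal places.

0.482

Balanced accuracy = mean of per-class recall.
  jazz: recall = 4/7 = 0.5714
  pop: recall = 3/8 = 0.3750
  classical: recall = 5/10 = 0.5000
Mean = (0.5714 + 0.3750 + 0.5000) / 3 = 0.482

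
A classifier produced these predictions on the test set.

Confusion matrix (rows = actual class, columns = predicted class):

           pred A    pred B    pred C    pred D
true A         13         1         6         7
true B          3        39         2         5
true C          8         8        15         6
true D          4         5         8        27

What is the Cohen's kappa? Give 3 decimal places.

0.456

Observed agreement pₒ = trace/N = 94/157 = 0.5987
Expected agreement pₑ = Σ (rowᵢ·colᵢ)/N² = (27·28 + 49·53 + 37·31 + 44·45)/157² = 0.2629
κ = (pₒ − pₑ)/(1 − pₑ) = (0.5987 − 0.2629)/(1 − 0.2629) = 0.456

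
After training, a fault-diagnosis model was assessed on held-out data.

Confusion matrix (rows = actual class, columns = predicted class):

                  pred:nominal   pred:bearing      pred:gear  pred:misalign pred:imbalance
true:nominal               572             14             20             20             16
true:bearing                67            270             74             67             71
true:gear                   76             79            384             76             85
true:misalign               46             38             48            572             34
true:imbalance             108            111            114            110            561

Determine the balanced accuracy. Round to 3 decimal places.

Balanced accuracy = mean of per-class recall.
  nominal: recall = 572/642 = 0.8910
  bearing: recall = 270/549 = 0.4918
  gear: recall = 384/700 = 0.5486
  misalign: recall = 572/738 = 0.7751
  imbalance: recall = 561/1004 = 0.5588
Mean = (0.8910 + 0.4918 + 0.5486 + 0.7751 + 0.5588) / 5 = 0.653

0.653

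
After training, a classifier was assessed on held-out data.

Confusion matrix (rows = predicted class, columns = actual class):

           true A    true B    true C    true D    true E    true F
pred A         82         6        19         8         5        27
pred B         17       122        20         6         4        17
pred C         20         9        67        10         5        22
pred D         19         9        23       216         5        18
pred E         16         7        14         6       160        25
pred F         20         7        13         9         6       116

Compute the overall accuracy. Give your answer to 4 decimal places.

0.6606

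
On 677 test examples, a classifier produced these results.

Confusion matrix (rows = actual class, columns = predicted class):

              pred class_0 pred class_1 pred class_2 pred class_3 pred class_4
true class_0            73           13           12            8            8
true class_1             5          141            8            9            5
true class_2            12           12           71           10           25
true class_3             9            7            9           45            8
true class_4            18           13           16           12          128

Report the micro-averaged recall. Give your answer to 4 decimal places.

0.6765

Micro-averaging pools counts across classes: ΣTP=458, ΣFP=219, ΣFN=219.
Micro-recall = TP/(TP+FN) on pooled counts = 0.6765 (equals overall accuracy in single-label multiclass).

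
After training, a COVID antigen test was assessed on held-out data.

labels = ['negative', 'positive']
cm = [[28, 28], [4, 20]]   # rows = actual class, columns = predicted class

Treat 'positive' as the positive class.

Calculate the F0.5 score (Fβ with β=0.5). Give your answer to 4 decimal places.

0.4630

Fβ = (1+β²)·TP / ((1+β²)·TP + β²·FN + FP), with β²=1/4
= 1.25·20 / (1.25·20 + 0.25·4 + 28) = 0.4630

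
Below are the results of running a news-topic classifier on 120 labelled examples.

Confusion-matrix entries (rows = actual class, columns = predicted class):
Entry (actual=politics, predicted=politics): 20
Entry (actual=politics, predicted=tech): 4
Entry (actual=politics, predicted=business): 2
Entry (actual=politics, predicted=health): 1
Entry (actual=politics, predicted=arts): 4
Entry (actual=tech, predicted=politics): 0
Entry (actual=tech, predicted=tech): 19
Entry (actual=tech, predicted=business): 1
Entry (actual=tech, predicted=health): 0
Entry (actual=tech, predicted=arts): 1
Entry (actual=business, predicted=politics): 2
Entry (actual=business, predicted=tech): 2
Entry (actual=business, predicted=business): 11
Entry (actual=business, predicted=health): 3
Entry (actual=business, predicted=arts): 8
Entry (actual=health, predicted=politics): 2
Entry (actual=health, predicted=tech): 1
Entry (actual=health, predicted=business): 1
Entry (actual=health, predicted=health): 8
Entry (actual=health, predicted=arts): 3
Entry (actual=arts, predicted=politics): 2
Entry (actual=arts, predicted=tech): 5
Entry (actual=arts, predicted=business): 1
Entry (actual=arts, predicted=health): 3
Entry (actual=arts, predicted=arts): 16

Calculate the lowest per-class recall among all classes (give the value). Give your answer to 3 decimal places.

0.423

Per-class recall (TP/(TP+FN)):
  politics: TP=20, FN=4+2+1+4=11 → 20/31 = 0.6452
  tech: TP=19, FN=0+1+0+1=2 → 19/21 = 0.9048
  business: TP=11, FN=2+2+3+8=15 → 11/26 = 0.4231
  health: TP=8, FN=2+1+1+3=7 → 8/15 = 0.5333
  arts: TP=16, FN=2+5+1+3=11 → 16/27 = 0.5926
Lowest is class 'business' with recall = 0.423.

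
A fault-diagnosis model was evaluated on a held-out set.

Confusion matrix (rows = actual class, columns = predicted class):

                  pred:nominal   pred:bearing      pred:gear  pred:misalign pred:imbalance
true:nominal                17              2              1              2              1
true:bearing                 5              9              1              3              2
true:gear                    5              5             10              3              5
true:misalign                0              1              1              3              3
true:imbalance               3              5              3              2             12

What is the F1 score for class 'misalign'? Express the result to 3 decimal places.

0.286

Take TP from the diagonal, FP from the rest of the 'misalign' prediction marginal, FN from the rest of the 'misalign' actual marginal.
F1 score = 2·TP/(2·TP+FP+FN).
misalign: TP=3, FP=2+3+3+2=10, FN=0+1+1+3=5 → 6/21 = 0.2857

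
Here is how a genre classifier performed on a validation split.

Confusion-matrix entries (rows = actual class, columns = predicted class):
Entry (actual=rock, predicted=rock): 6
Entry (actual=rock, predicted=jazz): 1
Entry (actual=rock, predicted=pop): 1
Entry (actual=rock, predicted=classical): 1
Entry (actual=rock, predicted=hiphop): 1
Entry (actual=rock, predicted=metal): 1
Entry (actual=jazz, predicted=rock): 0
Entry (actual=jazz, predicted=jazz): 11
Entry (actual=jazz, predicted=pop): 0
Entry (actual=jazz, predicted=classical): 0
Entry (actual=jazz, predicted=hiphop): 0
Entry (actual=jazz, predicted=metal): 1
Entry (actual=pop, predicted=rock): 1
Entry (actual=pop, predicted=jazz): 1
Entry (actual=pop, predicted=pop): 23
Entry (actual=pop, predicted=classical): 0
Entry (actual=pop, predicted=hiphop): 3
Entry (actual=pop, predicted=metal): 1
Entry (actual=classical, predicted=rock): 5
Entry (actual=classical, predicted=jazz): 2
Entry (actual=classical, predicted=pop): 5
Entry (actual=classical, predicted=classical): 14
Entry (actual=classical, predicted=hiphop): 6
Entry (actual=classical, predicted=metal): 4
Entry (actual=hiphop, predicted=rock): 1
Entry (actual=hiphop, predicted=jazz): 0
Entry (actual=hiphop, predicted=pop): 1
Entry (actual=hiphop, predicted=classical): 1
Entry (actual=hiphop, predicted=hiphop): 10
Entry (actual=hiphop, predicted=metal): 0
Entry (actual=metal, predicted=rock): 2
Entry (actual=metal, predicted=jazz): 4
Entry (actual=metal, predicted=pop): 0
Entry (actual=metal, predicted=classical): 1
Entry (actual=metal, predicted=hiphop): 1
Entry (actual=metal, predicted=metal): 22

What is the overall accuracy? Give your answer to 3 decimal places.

Accuracy = trace / total = (6+11+23+14+10+22=86) / 131 = 86/131 = 0.656

0.656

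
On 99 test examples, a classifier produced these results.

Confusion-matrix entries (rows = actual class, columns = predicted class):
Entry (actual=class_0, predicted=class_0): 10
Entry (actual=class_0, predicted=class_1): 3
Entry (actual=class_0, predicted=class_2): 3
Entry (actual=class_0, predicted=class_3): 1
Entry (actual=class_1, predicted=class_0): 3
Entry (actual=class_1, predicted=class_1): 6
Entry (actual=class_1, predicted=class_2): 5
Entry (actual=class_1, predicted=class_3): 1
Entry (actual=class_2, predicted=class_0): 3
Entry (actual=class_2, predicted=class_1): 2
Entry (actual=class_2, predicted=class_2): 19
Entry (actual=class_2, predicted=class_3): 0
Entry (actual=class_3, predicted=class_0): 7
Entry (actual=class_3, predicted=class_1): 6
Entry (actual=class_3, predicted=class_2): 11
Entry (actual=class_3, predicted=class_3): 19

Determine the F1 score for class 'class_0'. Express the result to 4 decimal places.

Treat 'class_0' as positive and all other classes as negative.
F1 score = 2·TP/(2·TP+FP+FN).
class_0: TP=10, FP=3+3+7=13, FN=3+3+1=7 → 20/40 = 0.50000

0.5000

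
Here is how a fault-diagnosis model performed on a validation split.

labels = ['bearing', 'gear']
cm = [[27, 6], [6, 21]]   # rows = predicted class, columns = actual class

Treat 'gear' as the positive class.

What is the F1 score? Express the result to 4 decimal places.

0.7778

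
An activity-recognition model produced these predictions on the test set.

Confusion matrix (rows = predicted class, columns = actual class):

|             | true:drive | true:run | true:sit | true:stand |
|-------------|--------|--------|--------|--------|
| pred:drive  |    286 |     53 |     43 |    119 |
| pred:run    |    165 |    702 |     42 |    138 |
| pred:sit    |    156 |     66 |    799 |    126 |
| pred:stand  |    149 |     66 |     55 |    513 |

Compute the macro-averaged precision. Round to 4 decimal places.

Per-class precision (TP/(TP+FP)):
  drive: TP=286, FP=53+43+119=215 → 286/501 = 0.57086
  run: TP=702, FP=165+42+138=345 → 702/1047 = 0.67049
  sit: TP=799, FP=156+66+126=348 → 799/1147 = 0.69660
  stand: TP=513, FP=149+66+55=270 → 513/783 = 0.65517
Macro-precision = mean = (0.57086 + 0.67049 + 0.69660 + 0.65517) / 4 = 0.6483

0.6483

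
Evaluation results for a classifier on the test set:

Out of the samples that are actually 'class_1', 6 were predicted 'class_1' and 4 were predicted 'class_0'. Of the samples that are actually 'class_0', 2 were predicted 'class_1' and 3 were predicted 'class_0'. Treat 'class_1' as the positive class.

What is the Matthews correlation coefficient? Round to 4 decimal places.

MCC = (TP·TN − FP·FN) / √((TP+FP)(TP+FN)(TN+FP)(TN+FN))
Numerator = 6·3 − 2·4 = 10
Denominator = √(8·10·5·7) = √2800 = 52.9150
MCC = 10 / 52.9150 = 0.1890

0.1890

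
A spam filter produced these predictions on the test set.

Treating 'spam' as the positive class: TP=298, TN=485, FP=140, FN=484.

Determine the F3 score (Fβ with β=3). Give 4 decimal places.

0.3986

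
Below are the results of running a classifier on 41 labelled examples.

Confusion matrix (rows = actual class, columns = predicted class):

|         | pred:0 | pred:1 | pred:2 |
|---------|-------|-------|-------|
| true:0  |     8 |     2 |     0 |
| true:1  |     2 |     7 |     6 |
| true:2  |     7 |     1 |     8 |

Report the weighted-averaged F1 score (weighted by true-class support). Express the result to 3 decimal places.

0.558

Per-class F1 score (2·TP/(2·TP+FP+FN)):
  0: TP=8, FP=2+7=9, FN=2+0=2 → 16/27 = 0.5926
  1: TP=7, FP=2+1=3, FN=2+6=8 → 14/25 = 0.5600
  2: TP=8, FP=0+6=6, FN=7+1=8 → 16/30 = 0.5333
Weighted-F1 score = Σ (supportᵢ/N)·F1 scoreᵢ with N=41: (10/41)·0.5926 + (15/41)·0.5600 + (16/41)·0.5333 = 0.558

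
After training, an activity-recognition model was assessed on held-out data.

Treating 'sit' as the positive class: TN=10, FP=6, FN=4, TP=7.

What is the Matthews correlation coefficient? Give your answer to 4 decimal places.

MCC = (TP·TN − FP·FN) / √((TP+FP)(TP+FN)(TN+FP)(TN+FN))
Numerator = 7·10 − 6·4 = 46
Denominator = √(13·11·16·14) = √32032 = 178.9749
MCC = 46 / 178.9749 = 0.2570

0.2570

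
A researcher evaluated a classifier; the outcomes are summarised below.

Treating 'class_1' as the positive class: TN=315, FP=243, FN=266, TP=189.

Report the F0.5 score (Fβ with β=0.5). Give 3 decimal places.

0.433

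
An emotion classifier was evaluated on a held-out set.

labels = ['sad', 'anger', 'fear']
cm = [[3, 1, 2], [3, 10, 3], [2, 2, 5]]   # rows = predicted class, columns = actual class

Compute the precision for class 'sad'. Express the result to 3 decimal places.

0.500

One-vs-rest for 'sad': TP = diagonal; FP = other classes predicted 'sad'; FN = 'sad' predicted as other.
precision = TP/(TP+FP).
sad: TP=3, FP=1+2=3 → 3/6 = 0.5000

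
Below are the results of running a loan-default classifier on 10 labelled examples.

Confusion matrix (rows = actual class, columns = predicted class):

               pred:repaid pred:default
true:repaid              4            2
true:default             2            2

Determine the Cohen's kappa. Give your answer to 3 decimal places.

Observed agreement pₒ = trace/N = 6/10 = 0.6000
Expected agreement pₑ = Σ (rowᵢ·colᵢ)/N² = (6·6 + 4·4)/10² = 0.5200
κ = (pₒ − pₑ)/(1 − pₑ) = (0.6000 − 0.5200)/(1 − 0.5200) = 0.167

0.167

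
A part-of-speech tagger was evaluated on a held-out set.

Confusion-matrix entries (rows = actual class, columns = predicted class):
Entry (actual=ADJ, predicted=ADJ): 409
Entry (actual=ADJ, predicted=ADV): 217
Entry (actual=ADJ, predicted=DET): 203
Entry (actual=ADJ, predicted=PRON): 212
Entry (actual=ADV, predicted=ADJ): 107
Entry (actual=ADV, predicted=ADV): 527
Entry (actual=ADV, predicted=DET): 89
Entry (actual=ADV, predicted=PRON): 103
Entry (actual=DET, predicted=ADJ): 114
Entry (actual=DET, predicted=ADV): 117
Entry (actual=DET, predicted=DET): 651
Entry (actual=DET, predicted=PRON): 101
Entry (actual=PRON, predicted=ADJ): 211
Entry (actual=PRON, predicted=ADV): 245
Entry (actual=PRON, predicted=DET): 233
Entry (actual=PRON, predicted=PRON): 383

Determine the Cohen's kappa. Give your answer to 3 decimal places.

0.339

Observed agreement pₒ = trace/N = 1970/3922 = 0.5023
Expected agreement pₑ = Σ (rowᵢ·colᵢ)/N² = (1041·841 + 826·1106 + 983·1176 + 1072·799)/3922² = 0.2471
κ = (pₒ − pₑ)/(1 − pₑ) = (0.5023 − 0.2471)/(1 − 0.2471) = 0.339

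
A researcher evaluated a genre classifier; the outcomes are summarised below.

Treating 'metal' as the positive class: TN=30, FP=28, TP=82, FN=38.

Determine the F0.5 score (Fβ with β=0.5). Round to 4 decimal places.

Fβ = (1+β²)·TP / ((1+β²)·TP + β²·FN + FP), with β²=1/4
= 1.25·82 / (1.25·82 + 0.25·38 + 28) = 0.7321

0.7321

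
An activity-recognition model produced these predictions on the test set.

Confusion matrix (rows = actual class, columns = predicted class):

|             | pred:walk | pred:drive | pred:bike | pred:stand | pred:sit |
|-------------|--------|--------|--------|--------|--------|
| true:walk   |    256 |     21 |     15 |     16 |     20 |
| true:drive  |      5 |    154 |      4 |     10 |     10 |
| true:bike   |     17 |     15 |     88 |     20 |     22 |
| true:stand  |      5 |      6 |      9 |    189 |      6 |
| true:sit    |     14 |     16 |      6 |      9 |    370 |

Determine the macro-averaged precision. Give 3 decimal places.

0.790

Per-class precision (TP/(TP+FP)):
  walk: TP=256, FP=5+17+5+14=41 → 256/297 = 0.8620
  drive: TP=154, FP=21+15+6+16=58 → 154/212 = 0.7264
  bike: TP=88, FP=15+4+9+6=34 → 88/122 = 0.7213
  stand: TP=189, FP=16+10+20+9=55 → 189/244 = 0.7746
  sit: TP=370, FP=20+10+22+6=58 → 370/428 = 0.8645
Macro-precision = mean = (0.8620 + 0.7264 + 0.7213 + 0.7746 + 0.8645) / 5 = 0.790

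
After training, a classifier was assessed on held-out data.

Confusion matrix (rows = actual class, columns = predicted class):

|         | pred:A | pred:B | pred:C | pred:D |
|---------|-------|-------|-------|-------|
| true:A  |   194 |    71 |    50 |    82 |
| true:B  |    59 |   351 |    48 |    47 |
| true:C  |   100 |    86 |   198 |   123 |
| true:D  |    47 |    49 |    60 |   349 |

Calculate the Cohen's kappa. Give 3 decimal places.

Observed agreement pₒ = trace/N = 1092/1914 = 0.5705
Expected agreement pₑ = Σ (rowᵢ·colᵢ)/N² = (397·400 + 505·557 + 507·356 + 505·601)/1914² = 0.2522
κ = (pₒ − pₑ)/(1 − pₑ) = (0.5705 − 0.2522)/(1 − 0.2522) = 0.426

0.426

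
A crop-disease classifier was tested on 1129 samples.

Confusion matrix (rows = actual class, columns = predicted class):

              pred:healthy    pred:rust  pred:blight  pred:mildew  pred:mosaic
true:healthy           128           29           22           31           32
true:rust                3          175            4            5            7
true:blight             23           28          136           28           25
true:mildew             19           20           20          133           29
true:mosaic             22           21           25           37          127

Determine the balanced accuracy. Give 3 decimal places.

0.629

Balanced accuracy = mean of per-class recall.
  healthy: recall = 128/242 = 0.5289
  rust: recall = 175/194 = 0.9021
  blight: recall = 136/240 = 0.5667
  mildew: recall = 133/221 = 0.6018
  mosaic: recall = 127/232 = 0.5474
Mean = (0.5289 + 0.9021 + 0.5667 + 0.6018 + 0.5474) / 5 = 0.629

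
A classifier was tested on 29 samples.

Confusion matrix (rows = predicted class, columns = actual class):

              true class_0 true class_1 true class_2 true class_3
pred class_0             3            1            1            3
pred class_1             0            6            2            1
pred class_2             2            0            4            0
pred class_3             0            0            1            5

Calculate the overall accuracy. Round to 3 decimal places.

Accuracy = trace / total = (3+6+4+5=18) / 29 = 18/29 = 0.621

0.621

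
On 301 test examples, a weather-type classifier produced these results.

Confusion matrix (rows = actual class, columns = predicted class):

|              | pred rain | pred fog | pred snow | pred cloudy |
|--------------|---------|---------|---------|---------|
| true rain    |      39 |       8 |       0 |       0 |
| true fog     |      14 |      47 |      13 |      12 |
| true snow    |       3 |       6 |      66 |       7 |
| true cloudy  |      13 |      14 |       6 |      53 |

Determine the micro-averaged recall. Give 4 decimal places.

0.6811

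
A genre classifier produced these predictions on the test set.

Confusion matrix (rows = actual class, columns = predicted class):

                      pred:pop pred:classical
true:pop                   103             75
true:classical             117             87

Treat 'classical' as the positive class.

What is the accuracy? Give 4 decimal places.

Accuracy = (TP+TN)/N = (87+103)/382 = 0.4974

0.4974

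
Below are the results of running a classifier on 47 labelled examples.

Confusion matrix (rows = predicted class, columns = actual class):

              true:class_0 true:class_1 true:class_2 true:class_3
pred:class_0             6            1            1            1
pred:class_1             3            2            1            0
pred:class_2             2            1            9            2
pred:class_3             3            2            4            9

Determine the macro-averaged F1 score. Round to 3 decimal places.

Per-class F1 score (2·TP/(2·TP+FP+FN)):
  class_0: TP=6, FP=1+1+1=3, FN=3+2+3=8 → 12/23 = 0.5217
  class_1: TP=2, FP=3+1+0=4, FN=1+1+2=4 → 4/12 = 0.3333
  class_2: TP=9, FP=2+1+2=5, FN=1+1+4=6 → 18/29 = 0.6207
  class_3: TP=9, FP=3+2+4=9, FN=1+0+2=3 → 18/30 = 0.6000
Macro-F1 score = mean = (0.5217 + 0.3333 + 0.6207 + 0.6000) / 4 = 0.519

0.519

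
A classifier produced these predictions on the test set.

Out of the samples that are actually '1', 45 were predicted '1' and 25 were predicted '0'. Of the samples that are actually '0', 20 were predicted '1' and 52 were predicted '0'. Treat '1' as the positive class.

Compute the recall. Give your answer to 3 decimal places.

0.643

Recall = TP/(TP+FN) = 45/(45+25) = 45/70 = 0.643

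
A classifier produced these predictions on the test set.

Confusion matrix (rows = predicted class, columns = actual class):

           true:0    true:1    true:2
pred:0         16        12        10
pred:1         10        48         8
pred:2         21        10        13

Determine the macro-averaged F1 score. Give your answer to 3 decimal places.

Per-class F1 score (2·TP/(2·TP+FP+FN)):
  0: TP=16, FP=12+10=22, FN=10+21=31 → 32/85 = 0.3765
  1: TP=48, FP=10+8=18, FN=12+10=22 → 96/136 = 0.7059
  2: TP=13, FP=21+10=31, FN=10+8=18 → 26/75 = 0.3467
Macro-F1 score = mean = (0.3765 + 0.7059 + 0.3467) / 3 = 0.476

0.476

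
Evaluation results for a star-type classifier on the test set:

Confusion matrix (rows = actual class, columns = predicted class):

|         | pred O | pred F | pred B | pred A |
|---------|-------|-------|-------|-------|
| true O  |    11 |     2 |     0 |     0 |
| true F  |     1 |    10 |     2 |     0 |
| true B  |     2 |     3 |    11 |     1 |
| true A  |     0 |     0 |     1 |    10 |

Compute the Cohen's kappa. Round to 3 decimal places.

0.703

Observed agreement pₒ = trace/N = 42/54 = 0.7778
Expected agreement pₑ = Σ (rowᵢ·colᵢ)/N² = (13·14 + 13·15 + 17·14 + 11·11)/54² = 0.2524
κ = (pₒ − pₑ)/(1 − pₑ) = (0.7778 − 0.2524)/(1 − 0.2524) = 0.703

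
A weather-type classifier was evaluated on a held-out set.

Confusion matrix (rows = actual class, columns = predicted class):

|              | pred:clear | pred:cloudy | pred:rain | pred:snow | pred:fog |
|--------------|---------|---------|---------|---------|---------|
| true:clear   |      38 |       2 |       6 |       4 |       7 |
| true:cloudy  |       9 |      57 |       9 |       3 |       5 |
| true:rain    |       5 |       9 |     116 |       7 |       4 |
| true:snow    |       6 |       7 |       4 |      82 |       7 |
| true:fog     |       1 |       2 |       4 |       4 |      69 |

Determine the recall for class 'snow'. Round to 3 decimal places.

One-vs-rest for 'snow': TP = diagonal; FP = other classes predicted 'snow'; FN = 'snow' predicted as other.
recall = TP/(TP+FN).
snow: TP=82, FN=6+7+4+7=24 → 82/106 = 0.7736

0.774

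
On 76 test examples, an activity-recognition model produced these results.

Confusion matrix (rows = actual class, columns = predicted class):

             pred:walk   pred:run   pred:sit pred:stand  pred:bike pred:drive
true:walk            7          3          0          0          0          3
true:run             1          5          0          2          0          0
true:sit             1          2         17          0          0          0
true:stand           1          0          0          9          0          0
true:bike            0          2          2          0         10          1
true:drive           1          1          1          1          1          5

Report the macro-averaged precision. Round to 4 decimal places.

0.6809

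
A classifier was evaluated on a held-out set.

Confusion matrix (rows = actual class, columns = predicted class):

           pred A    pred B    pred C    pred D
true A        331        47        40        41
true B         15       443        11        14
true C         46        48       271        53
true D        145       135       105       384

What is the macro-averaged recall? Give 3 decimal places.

0.696

Per-class recall (TP/(TP+FN)):
  A: TP=331, FN=47+40+41=128 → 331/459 = 0.7211
  B: TP=443, FN=15+11+14=40 → 443/483 = 0.9172
  C: TP=271, FN=46+48+53=147 → 271/418 = 0.6483
  D: TP=384, FN=145+135+105=385 → 384/769 = 0.4993
Macro-recall = mean = (0.7211 + 0.9172 + 0.6483 + 0.4993) / 4 = 0.696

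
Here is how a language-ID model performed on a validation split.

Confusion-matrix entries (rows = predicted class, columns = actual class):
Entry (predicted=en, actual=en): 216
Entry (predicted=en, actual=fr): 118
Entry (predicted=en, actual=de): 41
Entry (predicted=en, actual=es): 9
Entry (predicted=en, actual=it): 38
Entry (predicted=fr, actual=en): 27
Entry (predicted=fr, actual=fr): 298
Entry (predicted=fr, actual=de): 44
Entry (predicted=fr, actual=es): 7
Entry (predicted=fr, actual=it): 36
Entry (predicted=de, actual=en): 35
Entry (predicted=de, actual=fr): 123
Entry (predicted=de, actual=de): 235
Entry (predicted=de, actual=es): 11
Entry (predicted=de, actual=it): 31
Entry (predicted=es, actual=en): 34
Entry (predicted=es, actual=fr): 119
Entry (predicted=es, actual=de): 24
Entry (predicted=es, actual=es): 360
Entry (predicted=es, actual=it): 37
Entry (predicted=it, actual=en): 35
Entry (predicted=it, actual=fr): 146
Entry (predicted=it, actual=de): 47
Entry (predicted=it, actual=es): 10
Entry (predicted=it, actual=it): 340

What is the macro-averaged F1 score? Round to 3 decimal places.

Per-class F1 score (2·TP/(2·TP+FP+FN)):
  en: TP=216, FP=118+41+9+38=206, FN=27+35+34+35=131 → 432/769 = 0.5618
  fr: TP=298, FP=27+44+7+36=114, FN=118+123+119+146=506 → 596/1216 = 0.4901
  de: TP=235, FP=35+123+11+31=200, FN=41+44+24+47=156 → 470/826 = 0.5690
  es: TP=360, FP=34+119+24+37=214, FN=9+7+11+10=37 → 720/971 = 0.7415
  it: TP=340, FP=35+146+47+10=238, FN=38+36+31+37=142 → 680/1060 = 0.6415
Macro-F1 score = mean = (0.5618 + 0.4901 + 0.5690 + 0.7415 + 0.6415) / 5 = 0.601

0.601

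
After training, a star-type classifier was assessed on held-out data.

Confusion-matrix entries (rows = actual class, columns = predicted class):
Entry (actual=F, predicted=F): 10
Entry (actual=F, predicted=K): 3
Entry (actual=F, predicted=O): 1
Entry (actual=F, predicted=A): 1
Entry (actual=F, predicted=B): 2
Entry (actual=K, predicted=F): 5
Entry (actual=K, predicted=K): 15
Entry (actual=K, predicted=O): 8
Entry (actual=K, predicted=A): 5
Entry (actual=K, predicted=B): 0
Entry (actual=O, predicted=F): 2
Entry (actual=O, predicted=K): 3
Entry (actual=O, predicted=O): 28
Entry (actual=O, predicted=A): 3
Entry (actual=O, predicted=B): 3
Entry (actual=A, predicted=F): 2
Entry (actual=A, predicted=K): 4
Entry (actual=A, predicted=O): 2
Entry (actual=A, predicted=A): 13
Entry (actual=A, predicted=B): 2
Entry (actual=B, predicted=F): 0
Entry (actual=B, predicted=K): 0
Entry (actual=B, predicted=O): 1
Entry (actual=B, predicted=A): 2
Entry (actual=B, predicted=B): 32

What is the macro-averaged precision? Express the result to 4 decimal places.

0.6377

Per-class precision (TP/(TP+FP)):
  F: TP=10, FP=5+2+2+0=9 → 10/19 = 0.52632
  K: TP=15, FP=3+3+4+0=10 → 15/25 = 0.60000
  O: TP=28, FP=1+8+2+1=12 → 28/40 = 0.70000
  A: TP=13, FP=1+5+3+2=11 → 13/24 = 0.54167
  B: TP=32, FP=2+0+3+2=7 → 32/39 = 0.82051
Macro-precision = mean = (0.52632 + 0.60000 + 0.70000 + 0.54167 + 0.82051) / 5 = 0.6377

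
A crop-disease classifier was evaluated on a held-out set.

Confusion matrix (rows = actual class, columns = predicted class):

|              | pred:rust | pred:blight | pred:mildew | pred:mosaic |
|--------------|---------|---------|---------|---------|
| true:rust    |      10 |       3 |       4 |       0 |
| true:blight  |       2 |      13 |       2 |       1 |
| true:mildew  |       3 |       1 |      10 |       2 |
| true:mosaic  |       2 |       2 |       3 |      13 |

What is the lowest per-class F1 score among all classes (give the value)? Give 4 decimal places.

Per-class F1 score (2·TP/(2·TP+FP+FN)):
  rust: TP=10, FP=2+3+2=7, FN=3+4+0=7 → 20/34 = 0.58824
  blight: TP=13, FP=3+1+2=6, FN=2+2+1=5 → 26/37 = 0.70270
  mildew: TP=10, FP=4+2+3=9, FN=3+1+2=6 → 20/35 = 0.57143
  mosaic: TP=13, FP=0+1+2=3, FN=2+2+3=7 → 26/36 = 0.72222
Lowest is class 'mildew' with F1 score = 0.5714.

0.5714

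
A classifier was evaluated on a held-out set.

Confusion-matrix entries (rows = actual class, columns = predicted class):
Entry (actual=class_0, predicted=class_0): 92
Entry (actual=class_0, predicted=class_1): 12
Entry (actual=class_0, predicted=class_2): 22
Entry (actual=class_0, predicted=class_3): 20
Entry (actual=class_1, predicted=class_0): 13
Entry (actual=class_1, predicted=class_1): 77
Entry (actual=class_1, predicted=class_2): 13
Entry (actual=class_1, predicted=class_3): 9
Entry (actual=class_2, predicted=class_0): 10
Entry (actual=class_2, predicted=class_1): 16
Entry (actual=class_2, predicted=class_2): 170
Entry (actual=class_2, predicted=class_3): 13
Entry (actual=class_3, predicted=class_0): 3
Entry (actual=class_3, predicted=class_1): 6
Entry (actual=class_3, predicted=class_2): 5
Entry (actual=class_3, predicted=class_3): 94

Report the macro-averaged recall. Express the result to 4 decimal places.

0.7504

Per-class recall (TP/(TP+FN)):
  class_0: TP=92, FN=12+22+20=54 → 92/146 = 0.63014
  class_1: TP=77, FN=13+13+9=35 → 77/112 = 0.68750
  class_2: TP=170, FN=10+16+13=39 → 170/209 = 0.81340
  class_3: TP=94, FN=3+6+5=14 → 94/108 = 0.87037
Macro-recall = mean = (0.63014 + 0.68750 + 0.81340 + 0.87037) / 4 = 0.7504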